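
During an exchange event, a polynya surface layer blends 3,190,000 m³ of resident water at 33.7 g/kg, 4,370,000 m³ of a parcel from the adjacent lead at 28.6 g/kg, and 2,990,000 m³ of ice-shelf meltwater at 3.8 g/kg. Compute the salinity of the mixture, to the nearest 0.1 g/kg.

23.1 g/kg

Total salt / total volume:
salt = 3,190,000×33.7 + 4,370,000×28.6 + 2,990,000×3.8 = 107,503,000 + 124,982,000 + 11,362,000 = 243,847,000
volume = 3,190,000 + 4,370,000 + 2,990,000 = 10,550,000 m³
S = 243,847,000 / 10,550,000 = 23.113 g/kg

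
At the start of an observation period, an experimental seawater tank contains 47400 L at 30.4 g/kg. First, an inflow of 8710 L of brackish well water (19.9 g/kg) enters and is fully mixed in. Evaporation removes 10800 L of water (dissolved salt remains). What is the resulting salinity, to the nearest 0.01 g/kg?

After mixing: salt = 47,400×30.4 + 8,710×19.9 = 1,614,289; volume = 56,110 L
After evaporation: salt unchanged = 1,614,289; volume = 56,110 − 10,800 = 45,310 L
S = 1,614,289 / 45,310 = 35.6277 g/kg

35.63 g/kg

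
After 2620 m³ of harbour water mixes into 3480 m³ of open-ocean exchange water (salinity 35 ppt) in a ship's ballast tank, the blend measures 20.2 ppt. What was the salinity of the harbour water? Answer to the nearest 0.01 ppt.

0.54 ppt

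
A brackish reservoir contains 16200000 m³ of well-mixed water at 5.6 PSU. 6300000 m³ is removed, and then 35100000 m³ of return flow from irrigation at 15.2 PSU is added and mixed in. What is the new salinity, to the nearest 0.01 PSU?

13.09 PSU

Remaining after removal: 9,900,000 m³ at 5.6 PSU (salt = 55,440,000)
After addition: salt = 55,440,000 + 35,100,000×15.2 = 588,960,000; volume = 45,000,000 m³
S = 588,960,000 / 45,000,000 = 13.088 PSU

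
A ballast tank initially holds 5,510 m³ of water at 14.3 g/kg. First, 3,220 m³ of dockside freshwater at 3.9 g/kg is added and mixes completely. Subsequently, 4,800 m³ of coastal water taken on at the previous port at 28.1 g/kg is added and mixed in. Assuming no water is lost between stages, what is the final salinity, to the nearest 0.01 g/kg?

16.72 g/kg

Salt balance:
Initial salt = 5,510×14.3 = 78,793
After stage 1: salt = 78,793 + 3,220×3.9 = 91,351; volume = 8,730 m³; S = 10.464 g/kg
After stage 2: salt = 91,351 + 4,800×28.1 = 226,231; volume = 13,530 m³
S = 226,231 / 13,530 = 16.7207 g/kg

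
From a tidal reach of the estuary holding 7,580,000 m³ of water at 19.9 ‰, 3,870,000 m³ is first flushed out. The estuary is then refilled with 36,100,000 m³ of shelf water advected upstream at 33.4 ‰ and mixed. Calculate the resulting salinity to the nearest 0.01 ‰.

Remaining after removal: 3,710,000 m³ at 19.9 ‰ (salt = 73,829,000)
After addition: salt = 73,829,000 + 36,100,000×33.4 = 1,279,569,000; volume = 39,810,000 m³
S = 1,279,569,000 / 39,810,000 = 32.1419 ‰

32.14 ‰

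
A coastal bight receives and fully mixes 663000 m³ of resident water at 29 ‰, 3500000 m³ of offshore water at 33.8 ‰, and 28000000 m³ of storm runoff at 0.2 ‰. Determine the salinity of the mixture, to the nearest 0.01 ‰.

Conserving salt mass:
salt = 663,000×29 + 3,500,000×33.8 + 28,000,000×0.2 = 19,227,000 + 118,300,000 + 5,600,000 = 143,127,000
volume = 663,000 + 3,500,000 + 28,000,000 = 32,163,000 m³
S = 143,127,000 / 32,163,000 = 4.4501 ‰

4.45 ‰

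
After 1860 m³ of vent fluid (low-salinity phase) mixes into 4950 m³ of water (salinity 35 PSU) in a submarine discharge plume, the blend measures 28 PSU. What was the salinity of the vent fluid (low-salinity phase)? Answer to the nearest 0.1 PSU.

9.4 PSU

Salt balance: 4,950×35 + 1,860×S = 6,810×28
173,250 + 1,860·S = 190,680
S = (190,680 − 173,250) / 1,860 = 9.371 PSU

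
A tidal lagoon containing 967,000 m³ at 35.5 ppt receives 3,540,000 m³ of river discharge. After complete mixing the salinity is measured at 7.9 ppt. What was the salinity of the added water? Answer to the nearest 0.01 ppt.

0.36 ppt

Salt balance: 967,000×35.5 + 3,540,000×S = 4,507,000×7.9
34,328,500 + 3,540,000·S = 35,605,300
S = (35,605,300 − 34,328,500) / 3,540,000 = 0.3607 ppt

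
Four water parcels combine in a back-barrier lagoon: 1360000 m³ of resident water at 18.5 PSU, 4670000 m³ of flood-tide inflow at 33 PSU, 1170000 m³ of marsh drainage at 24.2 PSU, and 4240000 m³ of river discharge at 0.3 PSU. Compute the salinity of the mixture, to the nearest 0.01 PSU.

Conserving salt mass:
salt = 1,360,000×18.5 + 4,670,000×33 + 1,170,000×24.2 + 4,240,000×0.3 = 25,160,000 + 154,110,000 + 28,314,000 + 1,272,000 = 208,856,000
volume = 1,360,000 + 4,670,000 + 1,170,000 + 4,240,000 = 11,440,000 m³
S = 208,856,000 / 11,440,000 = 18.2566 PSU

18.26 PSU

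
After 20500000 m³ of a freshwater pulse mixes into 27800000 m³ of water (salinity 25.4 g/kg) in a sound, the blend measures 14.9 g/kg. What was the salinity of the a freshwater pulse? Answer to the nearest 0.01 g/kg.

Salt balance: 27,800,000×25.4 + 20,500,000×S = 48,300,000×14.9
706,120,000 + 20,500,000·S = 719,670,000
S = (719,670,000 − 706,120,000) / 20,500,000 = 0.661 g/kg

0.66 g/kg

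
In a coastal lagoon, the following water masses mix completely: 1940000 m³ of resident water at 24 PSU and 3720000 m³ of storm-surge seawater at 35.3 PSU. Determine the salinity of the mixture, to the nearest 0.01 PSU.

31.43 PSU

Mass of salt is conserved:
salt = 1,940,000×24 + 3,720,000×35.3 = 46,560,000 + 131,316,000 = 177,876,000
volume = 1,940,000 + 3,720,000 = 5,660,000 m³
S = 177,876,000 / 5,660,000 = 31.4269 PSU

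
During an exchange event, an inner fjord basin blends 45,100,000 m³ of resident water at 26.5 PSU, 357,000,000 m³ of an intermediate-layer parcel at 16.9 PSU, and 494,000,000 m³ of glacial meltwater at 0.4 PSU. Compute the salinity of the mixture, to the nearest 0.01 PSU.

Mass of salt is conserved:
salt = 45,100,000×26.5 + 357,000,000×16.9 + 494,000,000×0.4 = 1,195,150,000 + 6,033,300,000 + 197,600,000 = 7,426,050,000
volume = 45,100,000 + 357,000,000 + 494,000,000 = 896,100,000 m³
S = 7,426,050,000 / 896,100,000 = 8.2871 PSU

8.29 PSU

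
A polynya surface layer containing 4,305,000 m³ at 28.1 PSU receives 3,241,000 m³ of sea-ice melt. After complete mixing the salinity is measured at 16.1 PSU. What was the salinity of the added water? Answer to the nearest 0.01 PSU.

0.16 PSU

Salt balance: 4,305,000×28.1 + 3,241,000×S = 7,546,000×16.1
120,970,500 + 3,241,000·S = 121,490,600
S = (121,490,600 − 120,970,500) / 3,241,000 = 0.1605 PSU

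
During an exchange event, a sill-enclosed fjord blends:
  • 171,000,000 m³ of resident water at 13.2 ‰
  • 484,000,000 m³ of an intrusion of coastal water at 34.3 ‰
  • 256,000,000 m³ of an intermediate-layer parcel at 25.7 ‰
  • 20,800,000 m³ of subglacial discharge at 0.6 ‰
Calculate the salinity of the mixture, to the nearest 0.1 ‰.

27.3 ‰

By conservation of dissolved salt,
salt = 171,000,000×13.2 + 484,000,000×34.3 + 256,000,000×25.7 + 20,800,000×0.6 = 2,257,200,000 + 16,601,200,000 + 6,579,200,000 + 12,480,000 = 25,450,080,000
volume = 171,000,000 + 484,000,000 + 256,000,000 + 20,800,000 = 931,800,000 m³
S = 25,450,080,000 / 931,800,000 = 27.313 ‰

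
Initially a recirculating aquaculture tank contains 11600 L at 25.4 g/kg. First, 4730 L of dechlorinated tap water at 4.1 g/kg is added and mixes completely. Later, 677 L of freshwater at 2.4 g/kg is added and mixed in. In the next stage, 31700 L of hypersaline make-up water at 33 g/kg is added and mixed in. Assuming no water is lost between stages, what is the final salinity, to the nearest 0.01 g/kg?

27.96 g/kg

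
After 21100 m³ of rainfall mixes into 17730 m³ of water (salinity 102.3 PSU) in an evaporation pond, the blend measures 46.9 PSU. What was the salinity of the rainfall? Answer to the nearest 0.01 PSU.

0.35 PSU

Salt balance: 17,730×102.3 + 21,100×S = 38,830×46.9
1,813,779 + 21,100·S = 1,821,127
S = (1,821,127 − 1,813,779) / 21,100 = 0.3482 PSU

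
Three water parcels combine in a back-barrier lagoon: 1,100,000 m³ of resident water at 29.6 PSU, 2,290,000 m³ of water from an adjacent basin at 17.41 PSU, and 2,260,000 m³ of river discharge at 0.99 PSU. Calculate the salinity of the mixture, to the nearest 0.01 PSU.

13.22 PSU

Salt balance:
salt = 1,100,000×29.6 + 2,290,000×17.41 + 2,260,000×0.99 = 32,560,000 + 39,868,900 + 2,237,400 = 74,666,300
volume = 1,100,000 + 2,290,000 + 2,260,000 = 5,650,000 m³
S = 74,666,300 / 5,650,000 = 13.2153 PSU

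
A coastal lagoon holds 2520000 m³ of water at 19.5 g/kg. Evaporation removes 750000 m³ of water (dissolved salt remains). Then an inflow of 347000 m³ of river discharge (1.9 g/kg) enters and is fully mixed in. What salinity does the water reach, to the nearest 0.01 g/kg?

After evaporation: salt = 2,520,000×19.5 = 49,140,000; volume = 2,520,000 − 750,000 = 1,770,000 m³
After mixing: salt = 49,140,000 + 347,000×1.9 = 49,799,300; volume = 1,770,000 + 347,000 = 2,117,000 m³
S = 49,799,300 / 2,117,000 = 23.5235 g/kg

23.52 g/kg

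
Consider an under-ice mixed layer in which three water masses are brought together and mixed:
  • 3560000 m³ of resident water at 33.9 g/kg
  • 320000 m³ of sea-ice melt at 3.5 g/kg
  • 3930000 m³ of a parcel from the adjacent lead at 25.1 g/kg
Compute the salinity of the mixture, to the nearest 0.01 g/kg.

28.23 g/kg

Conserving salt mass:
salt = 3,560,000×33.9 + 320,000×3.5 + 3,930,000×25.1 = 120,684,000 + 1,120,000 + 98,643,000 = 220,447,000
volume = 3,560,000 + 320,000 + 3,930,000 = 7,810,000 m³
S = 220,447,000 / 7,810,000 = 28.2262 g/kg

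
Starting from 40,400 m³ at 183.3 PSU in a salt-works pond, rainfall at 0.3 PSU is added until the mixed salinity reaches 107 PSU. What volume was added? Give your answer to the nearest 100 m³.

Salt balance: 40,400×183.3 + V×0.3 = (40,400+V)×107
7,405,320 + 0.3V = 4,322,800 + 107V
3,082,520 = 106.7V
V = 28,889.6 m³

28900 m³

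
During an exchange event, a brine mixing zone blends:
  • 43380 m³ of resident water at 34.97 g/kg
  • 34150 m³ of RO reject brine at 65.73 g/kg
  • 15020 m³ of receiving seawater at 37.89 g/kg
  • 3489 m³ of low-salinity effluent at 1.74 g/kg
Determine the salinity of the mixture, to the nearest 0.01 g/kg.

45.16 g/kg

Conserving salt mass:
salt = 43,380×34.97 + 34,150×65.73 + 15,020×37.89 + 3,489×1.74 = 1,516,998.6 + 2,244,679.5 + 569,107.8 + 6,070.86 = 4,336,856.76
volume = 43,380 + 34,150 + 15,020 + 3,489 = 96,039 m³
S = 4,336,856.76 / 96,039 = 45.1572 g/kg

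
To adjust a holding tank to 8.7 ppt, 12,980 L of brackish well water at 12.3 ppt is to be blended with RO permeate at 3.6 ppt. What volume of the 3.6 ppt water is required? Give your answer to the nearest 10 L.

Salt balance: 12,980×12.3 + V×3.6 = (12,980+V)×8.7
159,654 + 3.6V = 112,926 + 8.7V
46,728 = 5.1V
V = 9,162.35 L

9160 L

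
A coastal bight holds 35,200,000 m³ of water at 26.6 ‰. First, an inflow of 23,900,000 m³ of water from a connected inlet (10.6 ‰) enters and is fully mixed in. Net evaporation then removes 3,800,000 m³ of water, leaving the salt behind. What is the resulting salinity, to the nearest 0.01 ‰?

21.51 ‰

After mixing: salt = 35,200,000×26.6 + 23,900,000×10.6 = 1,189,660,000; volume = 59,100,000 m³
After evaporation: salt unchanged = 1,189,660,000; volume = 59,100,000 − 3,800,000 = 55,300,000 m³
S = 1,189,660,000 / 55,300,000 = 21.5128 ‰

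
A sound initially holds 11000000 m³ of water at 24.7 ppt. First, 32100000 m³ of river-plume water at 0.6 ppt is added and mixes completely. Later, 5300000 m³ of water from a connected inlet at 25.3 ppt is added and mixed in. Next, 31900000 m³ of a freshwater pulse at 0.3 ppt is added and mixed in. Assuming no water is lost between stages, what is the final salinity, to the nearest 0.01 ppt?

Mass of salt is conserved:
Initial salt = 11,000,000×24.7 = 271,700,000
After stage 1: salt = 271,700,000 + 32,100,000×0.6 = 290,960,000; volume = 43,100,000 m³; S = 6.751 ppt
After stage 2: salt = 290,960,000 + 5,300,000×25.3 = 425,050,000; volume = 48,400,000 m³; S = 8.782 ppt
After stage 3: salt = 425,050,000 + 31,900,000×0.3 = 434,620,000; volume = 80,300,000 m³
S = 434,620,000 / 80,300,000 = 5.4125 ppt

5.41 ppt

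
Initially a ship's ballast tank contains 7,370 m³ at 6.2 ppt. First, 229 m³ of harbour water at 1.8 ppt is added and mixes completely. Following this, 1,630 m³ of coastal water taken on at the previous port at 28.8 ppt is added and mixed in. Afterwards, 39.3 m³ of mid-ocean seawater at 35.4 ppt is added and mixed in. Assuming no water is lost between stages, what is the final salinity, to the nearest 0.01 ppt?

10.19 ppt

By conservation of dissolved salt,
Initial salt = 7,370×6.2 = 45,694
After stage 1: salt = 45,694 + 229×1.8 = 46,106.2; volume = 7,599 m³; S = 6.067 ppt
After stage 2: salt = 46,106.2 + 1,630×28.8 = 93,050.2; volume = 9,229 m³; S = 10.082 ppt
After stage 3: salt = 93,050.2 + 39.3×35.4 = 94,441.42; volume = 9,268.3 m³
S = 94,441.42 / 9,268.3 = 10.1897 ppt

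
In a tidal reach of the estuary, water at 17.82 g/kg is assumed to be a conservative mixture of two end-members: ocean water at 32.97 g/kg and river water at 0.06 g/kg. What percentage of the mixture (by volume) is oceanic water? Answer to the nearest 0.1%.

Let g be the oceanic fraction. Salt balance per unit volume:
g×32.97 + (1−g)×0.06 = 17.82
g = (17.82 − 0.06) / (32.97 − 0.06) = 17.76/32.91 = 0.5397

54.0%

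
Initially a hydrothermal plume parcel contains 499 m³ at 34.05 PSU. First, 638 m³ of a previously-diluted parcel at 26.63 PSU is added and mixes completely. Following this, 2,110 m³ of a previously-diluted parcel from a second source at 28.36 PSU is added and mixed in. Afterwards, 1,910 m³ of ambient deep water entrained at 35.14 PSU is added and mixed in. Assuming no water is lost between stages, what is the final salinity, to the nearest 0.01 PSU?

31.21 PSU

Total salt / total volume:
Initial salt = 499×34.05 = 16,990.95
After stage 1: salt = 16,990.95 + 638×26.63 = 33,980.89; volume = 1,137 m³; S = 29.886 PSU
After stage 2: salt = 33,980.89 + 2,110×28.36 = 93,820.49; volume = 3,247 m³; S = 28.895 PSU
After stage 3: salt = 93,820.49 + 1,910×35.14 = 160,937.89; volume = 5,157 m³
S = 160,937.89 / 5,157 = 31.2077 PSU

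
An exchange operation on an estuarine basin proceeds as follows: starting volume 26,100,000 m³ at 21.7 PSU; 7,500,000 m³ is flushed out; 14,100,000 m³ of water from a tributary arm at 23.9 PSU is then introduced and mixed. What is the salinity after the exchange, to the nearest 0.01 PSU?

Remaining after removal: 18,600,000 m³ at 21.7 PSU (salt = 403,620,000)
After addition: salt = 403,620,000 + 14,100,000×23.9 = 740,610,000; volume = 32,700,000 m³
S = 740,610,000 / 32,700,000 = 22.6486 PSU

22.65 PSU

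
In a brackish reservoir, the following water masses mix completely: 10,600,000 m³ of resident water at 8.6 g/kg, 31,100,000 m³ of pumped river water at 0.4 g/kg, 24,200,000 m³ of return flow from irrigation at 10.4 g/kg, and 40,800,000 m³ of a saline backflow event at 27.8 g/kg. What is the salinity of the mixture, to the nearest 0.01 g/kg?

By conservation of dissolved salt,
salt = 10,600,000×8.6 + 31,100,000×0.4 + 24,200,000×10.4 + 40,800,000×27.8 = 91,160,000 + 12,440,000 + 251,680,000 + 1,134,240,000 = 1,489,520,000
volume = 10,600,000 + 31,100,000 + 24,200,000 + 40,800,000 = 106,700,000 m³
S = 1,489,520,000 / 106,700,000 = 13.9599 g/kg

13.96 g/kg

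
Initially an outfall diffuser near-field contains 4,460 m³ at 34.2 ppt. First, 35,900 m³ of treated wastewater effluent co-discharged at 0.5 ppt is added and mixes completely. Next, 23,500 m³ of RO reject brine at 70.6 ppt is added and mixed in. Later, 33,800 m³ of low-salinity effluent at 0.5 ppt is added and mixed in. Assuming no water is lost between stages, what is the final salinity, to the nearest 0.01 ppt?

18.91 ppt

Salt balance:
Initial salt = 4,460×34.2 = 152,532
After stage 1: salt = 152,532 + 35,900×0.5 = 170,482; volume = 40,360 m³; S = 4.224 ppt
After stage 2: salt = 170,482 + 23,500×70.6 = 1,829,582; volume = 63,860 m³; S = 28.65 ppt
After stage 3: salt = 1,829,582 + 33,800×0.5 = 1,846,482; volume = 97,660 m³
S = 1,846,482 / 97,660 = 18.9072 ppt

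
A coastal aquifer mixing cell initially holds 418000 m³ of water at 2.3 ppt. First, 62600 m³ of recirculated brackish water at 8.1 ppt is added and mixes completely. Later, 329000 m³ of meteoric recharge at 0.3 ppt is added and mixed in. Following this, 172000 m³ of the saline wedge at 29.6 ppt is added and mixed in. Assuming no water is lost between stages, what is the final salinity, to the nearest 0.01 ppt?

Mass of salt is conserved:
Initial salt = 418,000×2.3 = 961,400
After stage 1: salt = 961,400 + 62,600×8.1 = 1,468,460; volume = 480,600 m³; S = 3.055 ppt
After stage 2: salt = 1,468,460 + 329,000×0.3 = 1,567,160; volume = 809,600 m³; S = 1.936 ppt
After stage 3: salt = 1,567,160 + 172,000×29.6 = 6,658,360; volume = 981,600 m³
S = 6,658,360 / 981,600 = 6.7832 ppt

6.78 ppt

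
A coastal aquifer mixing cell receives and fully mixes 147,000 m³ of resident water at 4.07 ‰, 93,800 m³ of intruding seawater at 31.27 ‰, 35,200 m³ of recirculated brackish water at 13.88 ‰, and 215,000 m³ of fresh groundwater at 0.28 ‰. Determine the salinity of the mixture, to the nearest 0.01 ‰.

8.31 ‰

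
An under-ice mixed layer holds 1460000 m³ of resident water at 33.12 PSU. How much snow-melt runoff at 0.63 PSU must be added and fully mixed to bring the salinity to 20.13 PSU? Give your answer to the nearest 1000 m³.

Salt balance: 1,460,000×33.12 + V×0.63 = (1,460,000+V)×20.13
48,355,200 + 0.63V = 29,389,800 + 20.13V
18,965,400 = 19.5V
V = 972,584.62 m³

973000 m³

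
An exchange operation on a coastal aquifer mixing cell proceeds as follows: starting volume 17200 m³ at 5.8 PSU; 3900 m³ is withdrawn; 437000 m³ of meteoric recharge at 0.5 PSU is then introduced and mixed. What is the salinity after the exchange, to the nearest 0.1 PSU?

Remaining after removal: 13,300 m³ at 5.8 PSU (salt = 77,140)
After addition: salt = 77,140 + 437,000×0.5 = 295,640; volume = 450,300 m³
S = 295,640 / 450,300 = 0.6565 PSU

0.7 PSU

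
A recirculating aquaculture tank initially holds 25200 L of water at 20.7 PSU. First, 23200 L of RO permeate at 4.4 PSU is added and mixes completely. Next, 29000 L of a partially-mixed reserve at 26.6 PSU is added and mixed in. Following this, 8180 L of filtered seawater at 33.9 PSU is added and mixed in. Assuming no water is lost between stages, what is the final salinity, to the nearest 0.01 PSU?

19.54 PSU

Weighted by volume,
Initial salt = 25,200×20.7 = 521,640
After stage 1: salt = 521,640 + 23,200×4.4 = 623,720; volume = 48,400 L; S = 12.887 PSU
After stage 2: salt = 623,720 + 29,000×26.6 = 1,395,120; volume = 77,400 L; S = 18.025 PSU
After stage 3: salt = 1,395,120 + 8,180×33.9 = 1,672,422; volume = 85,580 L
S = 1,672,422 / 85,580 = 19.5422 PSU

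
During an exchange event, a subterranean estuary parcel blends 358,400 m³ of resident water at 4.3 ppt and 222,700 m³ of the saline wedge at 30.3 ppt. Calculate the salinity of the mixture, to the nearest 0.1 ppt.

Total salt / total volume:
salt = 358,400×4.3 + 222,700×30.3 = 1,541,120 + 6,747,810 = 8,288,930
volume = 358,400 + 222,700 = 581,100 m³
S = 8,288,930 / 581,100 = 14.264 ppt

14.3 ppt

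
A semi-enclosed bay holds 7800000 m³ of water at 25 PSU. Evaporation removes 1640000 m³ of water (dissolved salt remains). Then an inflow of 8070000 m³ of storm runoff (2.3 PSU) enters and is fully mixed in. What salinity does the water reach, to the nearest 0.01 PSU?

15.01 PSU

After evaporation: salt = 7,800,000×25 = 195,000,000; volume = 7,800,000 − 1,640,000 = 6,160,000 m³
After mixing: salt = 195,000,000 + 8,070,000×2.3 = 213,561,000; volume = 6,160,000 + 8,070,000 = 14,230,000 m³
S = 213,561,000 / 14,230,000 = 15.0078 PSU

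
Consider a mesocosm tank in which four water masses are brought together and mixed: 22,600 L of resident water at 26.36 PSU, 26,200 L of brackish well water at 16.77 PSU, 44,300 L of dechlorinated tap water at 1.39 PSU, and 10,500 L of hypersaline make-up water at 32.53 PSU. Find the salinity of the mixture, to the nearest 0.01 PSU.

Weighted by volume,
salt = 22,600×26.36 + 26,200×16.77 + 44,300×1.39 + 10,500×32.53 = 595,736 + 439,374 + 61,577 + 341,565 = 1,438,252
volume = 22,600 + 26,200 + 44,300 + 10,500 = 103,600 L
S = 1,438,252 / 103,600 = 13.8827 PSU

13.88 PSU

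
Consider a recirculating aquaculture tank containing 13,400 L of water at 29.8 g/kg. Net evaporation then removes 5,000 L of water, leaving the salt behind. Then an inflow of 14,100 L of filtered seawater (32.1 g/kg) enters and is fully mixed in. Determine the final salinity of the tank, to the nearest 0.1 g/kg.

37.9 g/kg

After evaporation: salt = 13,400×29.8 = 399,320; volume = 13,400 − 5,000 = 8,400 L
After mixing: salt = 399,320 + 14,100×32.1 = 851,930; volume = 8,400 + 14,100 = 22,500 L
S = 851,930 / 22,500 = 37.8636 g/kg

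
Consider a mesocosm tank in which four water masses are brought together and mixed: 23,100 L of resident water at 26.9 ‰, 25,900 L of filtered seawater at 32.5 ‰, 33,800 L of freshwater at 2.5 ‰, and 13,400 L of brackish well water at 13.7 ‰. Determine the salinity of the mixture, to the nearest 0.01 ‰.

Salt balance:
salt = 23,100×26.9 + 25,900×32.5 + 33,800×2.5 + 13,400×13.7 = 621,390 + 841,750 + 84,500 + 183,580 = 1,731,220
volume = 23,100 + 25,900 + 33,800 + 13,400 = 96,200 L
S = 1,731,220 / 96,200 = 17.996 ‰

18.00 ‰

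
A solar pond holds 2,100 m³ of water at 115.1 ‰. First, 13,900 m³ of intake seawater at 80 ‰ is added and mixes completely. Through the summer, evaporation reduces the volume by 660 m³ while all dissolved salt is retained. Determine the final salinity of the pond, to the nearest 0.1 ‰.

88.2 ‰

After mixing: salt = 2,100×115.1 + 13,900×80 = 1,353,710; volume = 16,000 m³
After evaporation: salt unchanged = 1,353,710; volume = 16,000 − 660 = 15,340 m³
S = 1,353,710 / 15,340 = 88.2471 ‰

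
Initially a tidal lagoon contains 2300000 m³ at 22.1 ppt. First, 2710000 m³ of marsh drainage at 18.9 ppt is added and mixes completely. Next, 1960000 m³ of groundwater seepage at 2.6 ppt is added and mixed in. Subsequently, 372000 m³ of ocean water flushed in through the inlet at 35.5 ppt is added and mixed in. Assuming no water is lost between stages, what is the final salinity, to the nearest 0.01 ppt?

16.39 ppt

By conservation of dissolved salt,
Initial salt = 2,300,000×22.1 = 50,830,000
After stage 1: salt = 50,830,000 + 2,710,000×18.9 = 102,049,000; volume = 5,010,000 m³; S = 20.369 ppt
After stage 2: salt = 102,049,000 + 1,960,000×2.6 = 107,145,000; volume = 6,970,000 m³; S = 15.372 ppt
After stage 3: salt = 107,145,000 + 372,000×35.5 = 120,351,000; volume = 7,342,000 m³
S = 120,351,000 / 7,342,000 = 16.3921 ppt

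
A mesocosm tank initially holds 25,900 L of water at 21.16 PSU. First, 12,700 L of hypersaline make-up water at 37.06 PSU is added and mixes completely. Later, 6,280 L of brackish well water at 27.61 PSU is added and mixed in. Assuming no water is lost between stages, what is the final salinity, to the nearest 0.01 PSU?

Mass of salt is conserved:
Initial salt = 25,900×21.16 = 548,044
After stage 1: salt = 548,044 + 12,700×37.06 = 1,018,706; volume = 38,600 L; S = 26.391 PSU
After stage 2: salt = 1,018,706 + 6,280×27.61 = 1,192,096.8; volume = 44,880 L
S = 1,192,096.8 / 44,880 = 26.5619 PSU

26.56 PSU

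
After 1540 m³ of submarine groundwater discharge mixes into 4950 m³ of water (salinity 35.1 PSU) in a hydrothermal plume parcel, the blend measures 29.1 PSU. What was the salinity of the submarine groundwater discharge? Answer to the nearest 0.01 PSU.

Salt balance: 4,950×35.1 + 1,540×S = 6,490×29.1
173,745 + 1,540·S = 188,859
S = (188,859 − 173,745) / 1,540 = 9.8143 PSU

9.81 PSU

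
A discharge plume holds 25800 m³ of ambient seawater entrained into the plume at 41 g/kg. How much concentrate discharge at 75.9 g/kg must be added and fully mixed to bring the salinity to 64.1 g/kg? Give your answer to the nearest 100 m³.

Salt balance: 25,800×41 + V×75.9 = (25,800+V)×64.1
1,057,800 + 75.9V = 1,653,780 + 64.1V
595,980 = 11.8V
V = 50,506.78 m³

50500 m³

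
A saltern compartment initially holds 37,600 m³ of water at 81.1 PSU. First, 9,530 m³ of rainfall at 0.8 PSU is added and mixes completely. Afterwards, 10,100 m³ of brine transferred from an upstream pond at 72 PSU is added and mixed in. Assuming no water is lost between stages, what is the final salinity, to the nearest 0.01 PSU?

Mass of salt is conserved:
Initial salt = 37,600×81.1 = 3,049,360
After stage 1: salt = 3,049,360 + 9,530×0.8 = 3,056,984; volume = 47,130 m³; S = 64.863 PSU
After stage 2: salt = 3,056,984 + 10,100×72 = 3,784,184; volume = 57,230 m³
S = 3,784,184 / 57,230 = 66.1224 PSU

66.12 PSU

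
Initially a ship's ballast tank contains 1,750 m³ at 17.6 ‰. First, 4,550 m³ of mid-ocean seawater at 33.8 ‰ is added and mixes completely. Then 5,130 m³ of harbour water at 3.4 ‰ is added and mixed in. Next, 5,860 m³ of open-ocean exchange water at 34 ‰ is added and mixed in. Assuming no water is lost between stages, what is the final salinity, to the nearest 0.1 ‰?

Conserving salt mass:
Initial salt = 1,750×17.6 = 30,800
After stage 1: salt = 30,800 + 4,550×33.8 = 184,590; volume = 6,300 m³; S = 29.3 ‰
After stage 2: salt = 184,590 + 5,130×3.4 = 202,032; volume = 11,430 m³; S = 17.676 ‰
After stage 3: salt = 202,032 + 5,860×34 = 401,272; volume = 17,290 m³
S = 401,272 / 17,290 = 23.2083 ‰

23.2 ‰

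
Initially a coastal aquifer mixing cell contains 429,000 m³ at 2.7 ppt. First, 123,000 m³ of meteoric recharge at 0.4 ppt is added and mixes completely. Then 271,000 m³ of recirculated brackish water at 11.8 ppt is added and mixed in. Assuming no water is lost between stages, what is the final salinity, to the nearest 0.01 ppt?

5.35 ppt

Mass of salt is conserved:
Initial salt = 429,000×2.7 = 1,158,300
After stage 1: salt = 1,158,300 + 123,000×0.4 = 1,207,500; volume = 552,000 m³; S = 2.188 ppt
After stage 2: salt = 1,207,500 + 271,000×11.8 = 4,405,300; volume = 823,000 m³
S = 4,405,300 / 823,000 = 5.3527 ppt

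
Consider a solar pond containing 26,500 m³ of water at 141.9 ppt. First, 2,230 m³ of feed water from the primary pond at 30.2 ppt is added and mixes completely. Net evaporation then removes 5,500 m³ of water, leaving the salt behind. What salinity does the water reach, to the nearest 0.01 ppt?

After mixing: salt = 26,500×141.9 + 2,230×30.2 = 3,827,696; volume = 28,730 m³
After evaporation: salt unchanged = 3,827,696; volume = 28,730 − 5,500 = 23,230 m³
S = 3,827,696 / 23,230 = 164.7738 ppt

164.77 ppt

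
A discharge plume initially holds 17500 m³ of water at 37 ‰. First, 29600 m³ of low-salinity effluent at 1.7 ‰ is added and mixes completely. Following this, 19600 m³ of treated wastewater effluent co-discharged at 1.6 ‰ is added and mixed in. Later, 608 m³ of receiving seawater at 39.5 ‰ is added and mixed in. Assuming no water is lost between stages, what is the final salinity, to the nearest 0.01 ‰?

Total salt / total volume:
Initial salt = 17,500×37 = 647,500
After stage 1: salt = 647,500 + 29,600×1.7 = 697,820; volume = 47,100 m³; S = 14.816 ‰
After stage 2: salt = 697,820 + 19,600×1.6 = 729,180; volume = 66,700 m³; S = 10.932 ‰
After stage 3: salt = 729,180 + 608×39.5 = 753,196; volume = 67,308 m³
S = 753,196 / 67,308 = 11.1903 ‰

11.19 ‰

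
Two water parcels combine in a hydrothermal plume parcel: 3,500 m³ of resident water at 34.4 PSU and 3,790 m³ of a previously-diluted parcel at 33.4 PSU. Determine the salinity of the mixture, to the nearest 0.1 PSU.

33.9 PSU

Mass of salt is conserved:
salt = 3,500×34.4 + 3,790×33.4 = 120,400 + 126,586 = 246,986
volume = 3,500 + 3,790 = 7,290 m³
S = 246,986 / 7,290 = 33.88 PSU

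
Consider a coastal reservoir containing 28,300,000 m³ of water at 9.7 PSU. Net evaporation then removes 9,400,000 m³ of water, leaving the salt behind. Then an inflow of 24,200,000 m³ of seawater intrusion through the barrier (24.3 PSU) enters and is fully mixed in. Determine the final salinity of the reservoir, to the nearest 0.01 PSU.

After evaporation: salt = 28,300,000×9.7 = 274,510,000; volume = 28,300,000 − 9,400,000 = 18,900,000 m³
After mixing: salt = 274,510,000 + 24,200,000×24.3 = 862,570,000; volume = 18,900,000 + 24,200,000 = 43,100,000 m³
S = 862,570,000 / 43,100,000 = 20.0132 PSU

20.01 PSU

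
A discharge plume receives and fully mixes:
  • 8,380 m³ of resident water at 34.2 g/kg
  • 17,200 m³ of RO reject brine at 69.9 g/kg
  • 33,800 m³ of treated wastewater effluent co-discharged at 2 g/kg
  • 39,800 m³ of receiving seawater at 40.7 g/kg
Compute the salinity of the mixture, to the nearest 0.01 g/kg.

32.03 g/kg

Total salt / total volume:
salt = 8,380×34.2 + 17,200×69.9 + 33,800×2 + 39,800×40.7 = 286,596 + 1,202,280 + 67,600 + 1,619,860 = 3,176,336
volume = 8,380 + 17,200 + 33,800 + 39,800 = 99,180 m³
S = 3,176,336 / 99,180 = 32.026 g/kg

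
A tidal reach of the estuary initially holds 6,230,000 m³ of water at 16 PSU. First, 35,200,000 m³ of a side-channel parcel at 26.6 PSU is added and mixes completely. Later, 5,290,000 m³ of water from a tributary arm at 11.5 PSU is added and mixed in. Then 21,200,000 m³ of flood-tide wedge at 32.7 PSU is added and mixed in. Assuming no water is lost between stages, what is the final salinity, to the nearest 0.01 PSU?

26.36 PSU

Mass of salt is conserved:
Initial salt = 6,230,000×16 = 99,680,000
After stage 1: salt = 99,680,000 + 35,200,000×26.6 = 1,036,000,000; volume = 41,430,000 m³; S = 25.006 PSU
After stage 2: salt = 1,036,000,000 + 5,290,000×11.5 = 1,096,835,000; volume = 46,720,000 m³; S = 23.477 PSU
After stage 3: salt = 1,096,835,000 + 21,200,000×32.7 = 1,790,075,000; volume = 67,920,000 m³
S = 1,790,075,000 / 67,920,000 = 26.3556 PSU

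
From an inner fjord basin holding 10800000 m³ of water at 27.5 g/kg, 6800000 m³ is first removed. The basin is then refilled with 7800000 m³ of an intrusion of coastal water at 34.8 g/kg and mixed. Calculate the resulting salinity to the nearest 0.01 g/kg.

32.33 g/kg

Remaining after removal: 4,000,000 m³ at 27.5 g/kg (salt = 110,000,000)
After addition: salt = 110,000,000 + 7,800,000×34.8 = 381,440,000; volume = 11,800,000 m³
S = 381,440,000 / 11,800,000 = 32.3254 g/kg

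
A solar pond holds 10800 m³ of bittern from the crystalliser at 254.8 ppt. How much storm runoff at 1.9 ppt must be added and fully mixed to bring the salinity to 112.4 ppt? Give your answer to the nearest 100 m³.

13900 m³

Salt balance: 10,800×254.8 + V×1.9 = (10,800+V)×112.4
2,751,840 + 1.9V = 1,213,920 + 112.4V
1,537,920 = 110.5V
V = 13,917.83 m³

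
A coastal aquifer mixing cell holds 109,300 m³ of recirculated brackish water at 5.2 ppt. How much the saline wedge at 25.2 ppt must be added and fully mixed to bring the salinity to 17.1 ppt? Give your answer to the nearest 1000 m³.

161000 m³

Salt balance: 109,300×5.2 + V×25.2 = (109,300+V)×17.1
568,360 + 25.2V = 1,869,030 + 17.1V
1,300,670 = 8.1V
V = 160,576.54 m³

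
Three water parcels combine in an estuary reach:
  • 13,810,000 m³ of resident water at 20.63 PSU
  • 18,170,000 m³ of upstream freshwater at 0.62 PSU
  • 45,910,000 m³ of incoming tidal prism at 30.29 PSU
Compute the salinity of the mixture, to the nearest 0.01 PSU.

21.66 PSU

Weighted by volume,
salt = 13,810,000×20.63 + 18,170,000×0.62 + 45,910,000×30.29 = 284,900,300 + 11,265,400 + 1,390,613,900 = 1,686,779,600
volume = 13,810,000 + 18,170,000 + 45,910,000 = 77,890,000 m³
S = 1,686,779,600 / 77,890,000 = 21.6559 PSU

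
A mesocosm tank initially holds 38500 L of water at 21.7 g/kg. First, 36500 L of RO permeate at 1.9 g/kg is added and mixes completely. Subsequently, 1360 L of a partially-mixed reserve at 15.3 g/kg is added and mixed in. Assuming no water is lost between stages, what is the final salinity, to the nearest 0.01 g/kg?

12.12 g/kg

Mass of salt is conserved:
Initial salt = 38,500×21.7 = 835,450
After stage 1: salt = 835,450 + 36,500×1.9 = 904,800; volume = 75,000 L; S = 12.064 g/kg
After stage 2: salt = 904,800 + 1,360×15.3 = 925,608; volume = 76,360 L
S = 925,608 / 76,360 = 12.1216 g/kg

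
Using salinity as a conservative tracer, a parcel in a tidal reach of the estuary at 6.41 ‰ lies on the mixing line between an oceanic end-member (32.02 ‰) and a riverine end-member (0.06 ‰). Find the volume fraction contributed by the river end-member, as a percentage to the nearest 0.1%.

Let f be the freshwater fraction. Salt balance per unit volume:
f×0.06 + (1−f)×32.02 = 6.41
f = (32.02 − 6.41) / (32.02 − 0.06) = 25.61/31.96 = 0.8013

80.1%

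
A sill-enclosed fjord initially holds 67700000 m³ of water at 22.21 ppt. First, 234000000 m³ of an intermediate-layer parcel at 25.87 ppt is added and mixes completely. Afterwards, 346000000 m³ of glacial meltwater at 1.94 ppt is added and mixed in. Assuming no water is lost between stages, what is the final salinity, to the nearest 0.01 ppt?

12.70 ppt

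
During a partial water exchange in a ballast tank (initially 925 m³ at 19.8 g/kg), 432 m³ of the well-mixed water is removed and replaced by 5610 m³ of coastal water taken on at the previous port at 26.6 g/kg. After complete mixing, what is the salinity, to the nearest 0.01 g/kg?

26.05 g/kg

Remaining after removal: 493 m³ at 19.8 g/kg (salt = 9,761.4)
After addition: salt = 9,761.4 + 5,610×26.6 = 158,987.4; volume = 6,103 m³
S = 158,987.4 / 6,103 = 26.0507 g/kg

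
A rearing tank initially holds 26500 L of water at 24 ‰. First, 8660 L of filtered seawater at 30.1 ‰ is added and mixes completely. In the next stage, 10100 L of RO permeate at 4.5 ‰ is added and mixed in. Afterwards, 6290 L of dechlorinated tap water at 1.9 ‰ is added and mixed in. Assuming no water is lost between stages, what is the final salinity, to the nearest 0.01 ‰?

By conservation of dissolved salt,
Initial salt = 26,500×24 = 636,000
After stage 1: salt = 636,000 + 8,660×30.1 = 896,666; volume = 35,160 L; S = 25.502 ‰
After stage 2: salt = 896,666 + 10,100×4.5 = 942,116; volume = 45,260 L; S = 20.816 ‰
After stage 3: salt = 942,116 + 6,290×1.9 = 954,067; volume = 51,550 L
S = 954,067 / 51,550 = 18.5076 ‰

18.51 ‰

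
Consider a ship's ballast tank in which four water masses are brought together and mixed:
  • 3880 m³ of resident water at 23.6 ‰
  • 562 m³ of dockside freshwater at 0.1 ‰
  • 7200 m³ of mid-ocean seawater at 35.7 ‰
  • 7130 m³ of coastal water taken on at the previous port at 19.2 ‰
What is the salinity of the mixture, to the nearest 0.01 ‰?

Conserving salt mass:
salt = 3,880×23.6 + 562×0.1 + 7,200×35.7 + 7,130×19.2 = 91,568 + 56.2 + 257,040 + 136,896 = 485,560.2
volume = 3,880 + 562 + 7,200 + 7,130 = 18,772 m³
S = 485,560.2 / 18,772 = 25.8662 ‰

25.87 ‰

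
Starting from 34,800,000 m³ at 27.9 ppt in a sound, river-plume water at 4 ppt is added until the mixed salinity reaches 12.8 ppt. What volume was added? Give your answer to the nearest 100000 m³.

59700000 m³

Salt balance: 34,800,000×27.9 + V×4 = (34,800,000+V)×12.8
970,920,000 + 4V = 445,440,000 + 12.8V
525,480,000 = 8.8V
V = 59,713,636.36 m³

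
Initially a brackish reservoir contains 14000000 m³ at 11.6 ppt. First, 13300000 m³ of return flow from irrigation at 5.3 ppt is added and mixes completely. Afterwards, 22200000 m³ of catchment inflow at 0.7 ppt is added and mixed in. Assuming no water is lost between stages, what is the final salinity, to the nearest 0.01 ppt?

5.02 ppt

By conservation of dissolved salt,
Initial salt = 14,000,000×11.6 = 162,400,000
After stage 1: salt = 162,400,000 + 13,300,000×5.3 = 232,890,000; volume = 27,300,000 m³; S = 8.531 ppt
After stage 2: salt = 232,890,000 + 22,200,000×0.7 = 248,430,000; volume = 49,500,000 m³
S = 248,430,000 / 49,500,000 = 5.0188 ppt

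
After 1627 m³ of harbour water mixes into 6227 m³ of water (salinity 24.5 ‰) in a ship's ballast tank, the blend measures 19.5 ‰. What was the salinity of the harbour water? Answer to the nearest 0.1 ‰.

0.4 ‰

Salt balance: 6,227×24.5 + 1,627×S = 7,854×19.5
152,561.5 + 1,627·S = 153,153
S = (153,153 − 152,561.5) / 1,627 = 0.3636 ‰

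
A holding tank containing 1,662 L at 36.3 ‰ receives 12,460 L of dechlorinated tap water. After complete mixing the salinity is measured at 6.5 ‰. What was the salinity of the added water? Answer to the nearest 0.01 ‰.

Salt balance: 1,662×36.3 + 12,460×S = 14,122×6.5
60,330.6 + 12,460·S = 91,793
S = (91,793 − 60,330.6) / 12,460 = 2.5251 ‰

2.53 ‰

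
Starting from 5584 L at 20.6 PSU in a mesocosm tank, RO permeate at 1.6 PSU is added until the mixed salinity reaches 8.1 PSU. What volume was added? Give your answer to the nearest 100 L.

Salt balance: 5,584×20.6 + V×1.6 = (5,584+V)×8.1
115,030.4 + 1.6V = 45,230.4 + 8.1V
69,800 = 6.5V
V = 10,738.46 L

10700 L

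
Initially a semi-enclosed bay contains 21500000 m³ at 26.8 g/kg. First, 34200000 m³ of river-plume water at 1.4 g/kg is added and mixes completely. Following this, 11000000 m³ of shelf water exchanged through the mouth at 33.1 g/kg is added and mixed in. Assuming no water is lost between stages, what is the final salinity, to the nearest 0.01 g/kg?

By conservation of dissolved salt,
Initial salt = 21,500,000×26.8 = 576,200,000
After stage 1: salt = 576,200,000 + 34,200,000×1.4 = 624,080,000; volume = 55,700,000 m³; S = 11.204 g/kg
After stage 2: salt = 624,080,000 + 11,000,000×33.1 = 988,180,000; volume = 66,700,000 m³
S = 988,180,000 / 66,700,000 = 14.8153 g/kg

14.82 g/kg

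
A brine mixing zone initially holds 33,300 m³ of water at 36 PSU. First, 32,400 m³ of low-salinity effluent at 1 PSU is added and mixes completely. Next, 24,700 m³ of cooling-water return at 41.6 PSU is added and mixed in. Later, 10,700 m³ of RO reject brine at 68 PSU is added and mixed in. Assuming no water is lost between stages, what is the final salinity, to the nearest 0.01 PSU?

29.54 PSU

Weighted by volume,
Initial salt = 33,300×36 = 1,198,800
After stage 1: salt = 1,198,800 + 32,400×1 = 1,231,200; volume = 65,700 m³; S = 18.74 PSU
After stage 2: salt = 1,231,200 + 24,700×41.6 = 2,258,720; volume = 90,400 m³; S = 24.986 PSU
After stage 3: salt = 2,258,720 + 10,700×68 = 2,986,320; volume = 101,100 m³
S = 2,986,320 / 101,100 = 29.5383 PSU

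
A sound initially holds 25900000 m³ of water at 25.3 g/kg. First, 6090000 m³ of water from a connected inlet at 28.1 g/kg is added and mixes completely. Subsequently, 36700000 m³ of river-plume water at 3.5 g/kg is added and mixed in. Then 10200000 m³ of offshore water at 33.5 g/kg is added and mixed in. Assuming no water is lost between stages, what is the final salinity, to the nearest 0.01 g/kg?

Weighted by volume,
Initial salt = 25,900,000×25.3 = 655,270,000
After stage 1: salt = 655,270,000 + 6,090,000×28.1 = 826,399,000; volume = 31,990,000 m³; S = 25.833 g/kg
After stage 2: salt = 826,399,000 + 36,700,000×3.5 = 954,849,000; volume = 68,690,000 m³; S = 13.901 g/kg
After stage 3: salt = 954,849,000 + 10,200,000×33.5 = 1,296,549,000; volume = 78,890,000 m³
S = 1,296,549,000 / 78,890,000 = 16.4349 g/kg

16.43 g/kg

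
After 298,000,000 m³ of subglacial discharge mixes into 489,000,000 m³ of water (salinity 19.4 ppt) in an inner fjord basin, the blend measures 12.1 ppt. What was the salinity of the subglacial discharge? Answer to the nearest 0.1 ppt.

Salt balance: 489,000,000×19.4 + 298,000,000×S = 787,000,000×12.1
9,486,600,000 + 298,000,000·S = 9,522,700,000
S = (9,522,700,000 − 9,486,600,000) / 298,000,000 = 0.1211 ppt

0.1 ppt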